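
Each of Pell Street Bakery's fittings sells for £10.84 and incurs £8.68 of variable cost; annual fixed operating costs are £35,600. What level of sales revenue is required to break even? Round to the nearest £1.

CM per unit = £10.84 − £8.68 = £2.16; CM ratio = £2.16 / £10.84 = 0.1993.
Break-even sales = FC ÷ CM ratio = £35,600 × £10.84 / £2.16 = £178,659.

£178,659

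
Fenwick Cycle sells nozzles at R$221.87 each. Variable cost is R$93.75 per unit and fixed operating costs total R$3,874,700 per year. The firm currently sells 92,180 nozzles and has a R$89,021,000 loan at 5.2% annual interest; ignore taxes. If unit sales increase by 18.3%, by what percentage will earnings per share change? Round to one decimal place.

+65.4%

Contribution at this volume is 92,180 × R$128.12 = R$11,810,101.60.
EBIT = R$11,810,101.60 − R$3,874,700 = R$7,935,401.60.
Interest = R$4,629,092.00, so EBIT − I = R$3,306,309.60.
DCL = total CM / (EBIT − I) = R$11,810,101.60 / R$3,306,309.60 = 3.5720.
%ΔEPS = DCL × %ΔSales = 3.5720 × +18.3% = +65.4%.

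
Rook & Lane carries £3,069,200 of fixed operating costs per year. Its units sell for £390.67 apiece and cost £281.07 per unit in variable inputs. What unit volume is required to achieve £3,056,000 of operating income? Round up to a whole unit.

55,887 units

Contribution margin per unit = £390.67 − £281.07 = £109.60.
Need Q such that Q × £109.60 − £3,069,200 = £3,056,000, i.e. Q = £6,125,200 / £109.60 = 55,886.86 → 55,887.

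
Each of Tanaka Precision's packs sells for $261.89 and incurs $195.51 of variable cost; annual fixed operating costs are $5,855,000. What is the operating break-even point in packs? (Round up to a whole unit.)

88,205 packs

Unit CM = price − variable cost = $261.89 − $195.51 = $66.38.
Break-even Q = $5,855,000 / $66.38 = 88,204.28 → 88,205 packs.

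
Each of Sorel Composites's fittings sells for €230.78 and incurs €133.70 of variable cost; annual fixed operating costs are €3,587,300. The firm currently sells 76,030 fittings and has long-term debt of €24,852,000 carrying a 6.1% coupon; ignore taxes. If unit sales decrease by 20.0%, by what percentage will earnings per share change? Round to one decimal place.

Total contribution margin = 76,030 × €97.08 = €7,380,992.40.
EBIT = €7,380,992.40 − €3,587,300 = €3,793,692.40.
After interest of €1,515,972.00, pre-tax earnings = €2,277,720.40.
Degree of combined leverage = contribution ÷ (EBIT − I) = €7,380,992.40 ÷ €2,277,720.40 = 3.2405.
EPS therefore changes by 3.2405 × (-20.0%) = -64.8%.

-64.8%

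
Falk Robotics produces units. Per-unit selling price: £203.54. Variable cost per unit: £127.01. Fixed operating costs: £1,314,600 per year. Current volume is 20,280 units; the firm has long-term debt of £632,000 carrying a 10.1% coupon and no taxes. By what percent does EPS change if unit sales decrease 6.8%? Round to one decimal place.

-60.8%

Total contribution margin = 20,280 × £76.53 = £1,552,028.40.
Operating income = contribution − fixed costs = £1,552,028.40 − £1,314,600 = £237,428.40.
After interest of £63,832.00, pre-tax earnings = £173,596.40.
Degree of combined leverage = contribution ÷ (EBIT − I) = £1,552,028.40 ÷ £173,596.40 = 8.9404.
EPS therefore changes by 8.9404 × (-6.8%) = -60.8%.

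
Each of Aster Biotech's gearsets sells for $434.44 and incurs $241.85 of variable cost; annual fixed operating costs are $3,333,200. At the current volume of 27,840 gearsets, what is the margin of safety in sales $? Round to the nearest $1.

Each unit contributes $434.44 − $241.85 = $192.59. Break-even units = $3,333,200 ÷ $192.59 = 17,307.23; break-even revenue = 17,307.23 × $434.44 = $7,518,954.30.
Current sales = 27,840 × $434.44 = $12,094,809.60.
Margin of safety = $12,094,809.60 − $7,518,954.30 = $4,575,855.

$4,575,855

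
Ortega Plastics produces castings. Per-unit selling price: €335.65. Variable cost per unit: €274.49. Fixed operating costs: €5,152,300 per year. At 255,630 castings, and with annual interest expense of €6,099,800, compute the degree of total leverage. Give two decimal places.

3.57

Total contribution margin = 255,630 × €61.16 = €15,634,330.80.
Operating income = contribution − fixed costs = €15,634,330.80 − €5,152,300 = €10,482,030.80. Interest = €6,099,800.00.
DOL = €15,634,330.80 ÷ €10,482,030.80 = 1.4915; DFL = €10,482,030.80 ÷ €4,382,230.80 = 2.3919.
Combined leverage = 1.4915 × 2.3919 = 3.5675.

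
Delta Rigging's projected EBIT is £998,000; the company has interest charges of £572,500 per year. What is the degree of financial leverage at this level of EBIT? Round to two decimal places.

Annual interest charges come to £572,500.00.
DFL = EBIT ÷ (EBIT − I) = £998,000 ÷ (£998,000 − £572,500.00) = £998,000 ÷ £425,500.00 = 2.3455.

2.35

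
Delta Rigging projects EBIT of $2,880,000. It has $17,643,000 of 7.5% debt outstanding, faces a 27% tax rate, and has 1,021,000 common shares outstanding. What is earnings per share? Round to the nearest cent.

Pre-tax income = $2,880,000 − $1,323,225.00 = $1,556,775.00.
Net income = $1,556,775.00 × (1 − 0.27) = $1,136,445.75.
EPS = $1,136,445.75 ÷ 1,021,000 = $1.11.

$1.11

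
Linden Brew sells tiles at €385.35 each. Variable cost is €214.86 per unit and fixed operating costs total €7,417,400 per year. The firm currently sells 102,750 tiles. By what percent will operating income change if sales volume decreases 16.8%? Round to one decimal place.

Contribution at this volume is 102,750 × €170.49 = €17,517,847.50.
Operating income = contribution − fixed costs = €17,517,847.50 − €7,417,400 = €10,100,447.50.
So DOL = total CM / EBIT = €17,517,847.50 / €10,100,447.50 = 1.7344.
Operating income changes by 1.7344 × -16.8% = -29.1%.

-29.1%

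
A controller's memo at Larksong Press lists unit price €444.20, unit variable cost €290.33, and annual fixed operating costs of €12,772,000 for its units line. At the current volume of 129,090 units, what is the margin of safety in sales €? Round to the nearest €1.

€20,470,897

Each unit contributes €444.20 − €290.33 = €153.87. Break-even units = €12,772,000 ÷ €153.87 = 83,005.13; break-even revenue = 83,005.13 × €444.20 = €36,870,880.61.
Actual sales revenue = 129,090 × €444.20 = €57,341,778.00.
Margin of safety = €57,341,778.00 − €36,870,880.61 = €20,470,897.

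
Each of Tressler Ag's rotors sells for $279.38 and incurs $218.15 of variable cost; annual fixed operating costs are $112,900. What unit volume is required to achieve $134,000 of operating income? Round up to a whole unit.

Each unit contributes $279.38 − $218.15 = $61.23.
Required volume = (fixed costs + target profit) ÷ CM = ($112,900 + $134,000) ÷ $61.23 = 4,032.34, so 4,033 rotors.

4,033 rotors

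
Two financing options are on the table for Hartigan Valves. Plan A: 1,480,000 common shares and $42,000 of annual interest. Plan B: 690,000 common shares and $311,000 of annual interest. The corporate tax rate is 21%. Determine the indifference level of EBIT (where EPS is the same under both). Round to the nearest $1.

Set EPS_A = EPS_B: (EBIT − $42,000)(1 − 0.21) ÷ 1,480,000 = (EBIT − $311,000)(1 − 0.21) ÷ 690,000.
Cancelling (1 − t) and cross-multiplying: 690,000·(EBIT − 42,000) = 1,480,000·(EBIT − 311,000).
Solving, EBIT = (311,000·1,480,000 − 42,000·690,000) / (1,480,000 − 690,000) = 431,300,000,000 / 790,000 = 545,949.37.

$545,949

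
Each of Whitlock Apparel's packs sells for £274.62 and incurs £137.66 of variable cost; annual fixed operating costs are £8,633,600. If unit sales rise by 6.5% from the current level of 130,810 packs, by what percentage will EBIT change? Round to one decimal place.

Total contribution margin = 130,810 × £136.96 = £17,915,737.60.
Operating income = contribution − fixed costs = £17,915,737.60 − £8,633,600 = £9,282,137.60.
Degree of operating leverage = £17,915,737.60 / £9,282,137.60 = 1.9301.
Operating income changes by 1.9301 × +6.5% = +12.5%.

+12.5%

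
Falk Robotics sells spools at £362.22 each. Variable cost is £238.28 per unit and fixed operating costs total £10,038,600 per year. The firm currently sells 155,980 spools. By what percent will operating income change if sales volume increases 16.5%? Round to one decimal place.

+34.3%

Contribution at this volume is 155,980 × £123.94 = £19,332,161.20.
Operating income = contribution − fixed costs = £19,332,161.20 − £10,038,600 = £9,293,561.20.
DOL = contribution ÷ EBIT = £19,332,161.20 ÷ £9,293,561.20 = 2.0802.
%ΔEBIT = DOL × %ΔSales = 2.0802 × +16.5% = +34.3%.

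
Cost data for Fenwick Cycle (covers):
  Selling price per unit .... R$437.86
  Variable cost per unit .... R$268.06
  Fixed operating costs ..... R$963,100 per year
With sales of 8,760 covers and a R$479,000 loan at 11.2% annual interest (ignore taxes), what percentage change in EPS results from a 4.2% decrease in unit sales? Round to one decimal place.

-13.3%

Total contribution margin = 8,760 × R$169.80 = R$1,487,448.00.
Subtracting fixed costs: EBIT = R$1,487,448.00 − R$963,100 = R$524,348.00.
After interest of R$53,648.00, pre-tax earnings = R$470,700.00.
Degree of combined leverage = contribution ÷ (EBIT − I) = R$1,487,448.00 ÷ R$470,700.00 = 3.1601.
EPS therefore changes by 3.1601 × (-4.2%) = -13.3%.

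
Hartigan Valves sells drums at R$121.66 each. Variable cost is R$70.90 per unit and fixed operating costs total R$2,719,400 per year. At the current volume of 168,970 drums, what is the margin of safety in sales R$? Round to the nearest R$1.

Each unit contributes R$121.66 − R$70.90 = R$50.76. Break-even units = R$2,719,400 ÷ R$50.76 = 53,573.68; break-even revenue = 53,573.68 × R$121.66 = R$6,517,773.92.
Actual sales revenue = 168,970 × R$121.66 = R$20,556,890.20.
Margin of safety = R$20,556,890.20 − R$6,517,773.92 = R$14,039,116.

R$14,039,116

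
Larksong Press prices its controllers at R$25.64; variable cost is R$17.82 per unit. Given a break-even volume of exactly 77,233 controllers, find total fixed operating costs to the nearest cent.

R$603,962.06

Contribution margin per unit = R$25.64 − R$17.82 = R$7.82.
Fixed costs = break-even units × CM = 77,233 × R$7.82 = R$603,962.06.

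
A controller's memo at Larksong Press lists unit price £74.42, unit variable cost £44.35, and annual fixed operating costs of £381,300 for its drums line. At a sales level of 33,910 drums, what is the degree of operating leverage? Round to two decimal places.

1.60

Contribution at this volume is 33,910 × £30.07 = £1,019,673.70.
Operating income = contribution − fixed costs = £1,019,673.70 − £381,300 = £638,373.70.
So DOL = total CM / EBIT = £1,019,673.70 / £638,373.70 = 1.5973.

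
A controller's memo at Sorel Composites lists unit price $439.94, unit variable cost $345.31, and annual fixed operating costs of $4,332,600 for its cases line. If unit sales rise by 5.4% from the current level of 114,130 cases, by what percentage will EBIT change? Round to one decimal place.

+9.0%

At 114,130 units, contribution = 114,130 × $94.63 = $10,800,121.90.
Operating income = contribution − fixed costs = $10,800,121.90 − $4,332,600 = $6,467,521.90.
So DOL = total CM / EBIT = $10,800,121.90 / $6,467,521.90 = 1.6699.
So EBIT moves 1.6699 × (+5.4%) = +9.0%.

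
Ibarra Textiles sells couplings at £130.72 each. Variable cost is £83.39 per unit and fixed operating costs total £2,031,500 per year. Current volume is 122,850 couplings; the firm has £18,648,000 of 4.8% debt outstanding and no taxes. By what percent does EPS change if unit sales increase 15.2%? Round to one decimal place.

At 122,850 units, contribution = 122,850 × £47.33 = £5,814,490.50.
Subtracting fixed costs: EBIT = £5,814,490.50 − £2,031,500 = £3,782,990.50.
After interest of £895,104.00, pre-tax earnings = £2,887,886.50.
DCL = total CM / (EBIT − I) = £5,814,490.50 / £2,887,886.50 = 2.0134.
%ΔEPS = DCL × %ΔSales = 2.0134 × +15.2% = +30.6%.

+30.6%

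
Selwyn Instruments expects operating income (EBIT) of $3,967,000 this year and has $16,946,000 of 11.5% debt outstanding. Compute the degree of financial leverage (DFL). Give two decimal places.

Annual interest charges come to $1,948,790.00.
DFL = EBIT ÷ (EBIT − I) = $3,967,000 ÷ ($3,967,000 − $1,948,790.00) = $3,967,000 ÷ $2,018,210.00 = 1.9656.

1.97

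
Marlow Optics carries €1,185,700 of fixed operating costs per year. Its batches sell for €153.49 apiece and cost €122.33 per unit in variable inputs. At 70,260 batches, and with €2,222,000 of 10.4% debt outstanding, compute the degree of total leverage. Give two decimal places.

Contribution at this volume is 70,260 × €31.16 = €2,189,301.60.
Subtracting fixed costs: EBIT = €2,189,301.60 − €1,185,700 = €1,003,601.60. Interest = €231,088.00, so EBIT − I = €772,513.60.
Degree of total leverage = total CM / (EBIT − interest) = €2,189,301.60 / €772,513.60 = 2.8340.

2.83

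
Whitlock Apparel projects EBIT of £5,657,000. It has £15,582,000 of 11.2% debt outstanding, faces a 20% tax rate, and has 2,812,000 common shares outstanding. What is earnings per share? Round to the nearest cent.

Interest = £1,745,184.00, so EBT = £5,657,000 − £1,745,184.00 = £3,911,816.00.
Net income = £3,911,816.00 × (1 − 0.20) = £3,129,452.80.
EPS = £3,129,452.80 ÷ 2,812,000 = £1.11.

£1.11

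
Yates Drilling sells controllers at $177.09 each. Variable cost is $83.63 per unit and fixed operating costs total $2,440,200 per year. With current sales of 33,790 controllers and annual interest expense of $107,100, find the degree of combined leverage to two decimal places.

5.17

Total contribution margin = 33,790 × $93.46 = $3,158,013.40.
Operating income = contribution − fixed costs = $3,158,013.40 − $2,440,200 = $717,813.40. Interest = $107,100.00, so EBIT − I = $610,713.40.
DCL = contribution ÷ (EBIT − I) = $3,158,013.40 ÷ $610,713.40 = 5.1710.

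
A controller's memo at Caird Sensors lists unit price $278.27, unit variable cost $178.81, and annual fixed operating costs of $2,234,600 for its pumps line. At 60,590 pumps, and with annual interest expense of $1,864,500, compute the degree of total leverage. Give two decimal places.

At 60,590 units, contribution = 60,590 × $99.46 = $6,026,281.40.
EBIT = $6,026,281.40 − $2,234,600 = $3,791,681.40. Interest = $1,864,500.00, so EBIT − I = $1,927,181.40.
DCL = contribution ÷ (EBIT − I) = $6,026,281.40 ÷ $1,927,181.40 = 3.1270.

3.13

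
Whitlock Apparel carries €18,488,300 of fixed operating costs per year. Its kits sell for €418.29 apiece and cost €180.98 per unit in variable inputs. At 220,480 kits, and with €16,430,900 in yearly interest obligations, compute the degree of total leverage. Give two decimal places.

3.01

At 220,480 units, contribution = 220,480 × €237.31 = €52,322,108.80.
Operating income = contribution − fixed costs = €52,322,108.80 − €18,488,300 = €33,833,808.80. Interest = €16,430,900.00, so EBIT − I = €17,402,908.80.
Degree of total leverage = total CM / (EBIT − interest) = €52,322,108.80 / €17,402,908.80 = 3.0065.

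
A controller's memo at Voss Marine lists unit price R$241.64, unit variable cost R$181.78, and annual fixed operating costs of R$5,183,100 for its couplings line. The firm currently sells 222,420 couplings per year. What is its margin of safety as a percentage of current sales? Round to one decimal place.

61.1%

Contribution margin per unit = R$241.64 − R$181.78 = R$59.86. Break-even units = R$5,183,100 ÷ R$59.86 = 86,587.04; break-even revenue = 86,587.04 × R$241.64 = R$20,922,891.48.
Actual sales revenue = 222,420 × R$241.64 = R$53,745,568.80.
Margin of safety = (R$53,745,568.80 − R$20,922,891.48) ÷ R$53,745,568.80 = 61.1%.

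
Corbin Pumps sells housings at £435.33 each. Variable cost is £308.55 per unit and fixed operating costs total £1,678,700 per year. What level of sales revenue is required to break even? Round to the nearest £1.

£5,764,225

Contribution margin per unit = £435.33 − £308.55 = £126.78, a CM ratio of £126.78 ÷ £435.33 = 0.2912.
Break-even revenue = fixed costs × price ÷ CM = £1,678,700 × £435.33 ÷ £126.78 = £5,764,225.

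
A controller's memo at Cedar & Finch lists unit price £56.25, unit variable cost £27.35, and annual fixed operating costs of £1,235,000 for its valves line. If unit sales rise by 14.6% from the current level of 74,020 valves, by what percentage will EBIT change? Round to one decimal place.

At 74,020 units, contribution = 74,020 × £28.90 = £2,139,178.00.
Subtracting fixed costs: EBIT = £2,139,178.00 − £1,235,000 = £904,178.00.
Degree of operating leverage = £2,139,178.00 / £904,178.00 = 2.3659.
So EBIT moves 2.3659 × (+14.6%) = +34.5%.

+34.5%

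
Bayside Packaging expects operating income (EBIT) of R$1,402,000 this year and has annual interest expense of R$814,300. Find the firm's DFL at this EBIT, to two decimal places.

Annual interest charges come to R$814,300.00.
DFL = EBIT ÷ (EBIT − I) = R$1,402,000 ÷ (R$1,402,000 − R$814,300.00) = R$1,402,000 ÷ R$587,700.00 = 2.3856.

2.39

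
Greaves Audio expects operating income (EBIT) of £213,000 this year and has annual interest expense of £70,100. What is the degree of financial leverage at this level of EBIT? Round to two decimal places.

1.49

Annual interest charges come to £70,100.00.
Degree of financial leverage = EBIT / (EBIT − interest) = £213,000 / £142,900.00 = 1.4906.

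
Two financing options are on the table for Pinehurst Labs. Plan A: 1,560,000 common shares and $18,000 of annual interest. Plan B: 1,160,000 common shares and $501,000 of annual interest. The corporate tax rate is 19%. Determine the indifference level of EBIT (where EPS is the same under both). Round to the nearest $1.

At indifference, (EBIT − 18,000)(1 − t)/1,560,000 = (EBIT − 501,000)(1 − t)/1,160,000.
Cancelling (1 − t) and cross-multiplying: 1,160,000·(EBIT − 18,000) = 1,560,000·(EBIT − 501,000).
Solving, EBIT = (501,000·1,560,000 − 18,000·1,160,000) / (1,560,000 − 1,160,000) = 760,680,000,000 / 400,000 = 1,901,700.00.

$1,901,700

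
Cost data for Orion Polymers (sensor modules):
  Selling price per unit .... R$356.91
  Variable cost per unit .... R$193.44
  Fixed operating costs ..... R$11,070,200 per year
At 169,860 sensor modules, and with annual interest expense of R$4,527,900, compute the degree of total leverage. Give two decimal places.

2.28

Contribution at this volume is 169,860 × R$163.47 = R$27,767,014.20.
EBIT = R$27,767,014.20 − R$11,070,200 = R$16,696,814.20. Interest = R$4,527,900.00, so EBIT − I = R$12,168,914.20.
Degree of total leverage = total CM / (EBIT − interest) = R$27,767,014.20 / R$12,168,914.20 = 2.2818.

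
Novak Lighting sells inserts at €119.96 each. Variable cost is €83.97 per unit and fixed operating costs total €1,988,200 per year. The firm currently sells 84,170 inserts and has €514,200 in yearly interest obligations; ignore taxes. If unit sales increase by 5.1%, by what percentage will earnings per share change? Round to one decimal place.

Contribution at this volume is 84,170 × €35.99 = €3,029,278.30.
EBIT = €3,029,278.30 − €1,988,200 = €1,041,078.30.
Interest = €514,200.00, so EBIT − I = €526,878.30.
DCL = total CM / (EBIT − I) = €3,029,278.30 / €526,878.30 = 5.7495.
%ΔEPS = DCL × %ΔSales = 5.7495 × +5.1% = +29.3%.

+29.3%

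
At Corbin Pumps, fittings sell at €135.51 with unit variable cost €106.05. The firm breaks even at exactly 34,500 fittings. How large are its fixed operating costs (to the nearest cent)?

€1,016,370.00

Each unit contributes €135.51 − €106.05 = €29.46.
Since BE = FC / CM, FC = 34,500 × €29.46 = €1,016,370.00.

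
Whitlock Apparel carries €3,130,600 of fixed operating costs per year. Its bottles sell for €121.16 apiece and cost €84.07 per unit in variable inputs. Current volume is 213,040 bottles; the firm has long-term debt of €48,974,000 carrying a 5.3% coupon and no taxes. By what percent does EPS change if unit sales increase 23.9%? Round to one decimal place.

Contribution at this volume is 213,040 × €37.09 = €7,901,653.60.
Subtracting fixed costs: EBIT = €7,901,653.60 − €3,130,600 = €4,771,053.60.
After interest of €2,595,622.00, pre-tax earnings = €2,175,431.60.
Degree of combined leverage = contribution ÷ (EBIT − I) = €7,901,653.60 ÷ €2,175,431.60 = 3.6322.
%ΔEPS = DCL × %ΔSales = 3.6322 × +23.9% = +86.8%.

+86.8%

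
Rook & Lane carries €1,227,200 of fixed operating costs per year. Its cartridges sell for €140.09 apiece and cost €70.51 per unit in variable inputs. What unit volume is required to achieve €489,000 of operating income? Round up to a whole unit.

24,666 cartridges

Unit CM = price − variable cost = €140.09 − €70.51 = €69.58.
Units = (FC + target) / CM = (€1,227,200 + €489,000) / €69.58 = 24,665.13, so 24,666 cartridges.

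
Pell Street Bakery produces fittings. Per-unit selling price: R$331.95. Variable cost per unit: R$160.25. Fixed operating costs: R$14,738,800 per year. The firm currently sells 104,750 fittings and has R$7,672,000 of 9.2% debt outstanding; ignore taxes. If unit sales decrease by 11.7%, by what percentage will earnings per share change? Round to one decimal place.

-82.8%

Total contribution margin = 104,750 × R$171.70 = R$17,985,575.00.
Subtracting fixed costs: EBIT = R$17,985,575.00 − R$14,738,800 = R$3,246,775.00.
Interest = R$705,824.00, so EBIT − I = R$2,540,951.00.
DCL = total CM / (EBIT − I) = R$17,985,575.00 / R$2,540,951.00 = 7.0783.
%ΔEPS = DCL × %ΔSales = 7.0783 × -11.7% = -82.8%.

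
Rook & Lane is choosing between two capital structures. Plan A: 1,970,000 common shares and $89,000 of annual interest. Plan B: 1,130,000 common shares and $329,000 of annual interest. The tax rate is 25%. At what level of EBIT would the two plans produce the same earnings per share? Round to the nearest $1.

Set EPS_A = EPS_B: (EBIT − $89,000)(1 − 0.25) ÷ 1,970,000 = (EBIT − $329,000)(1 − 0.25) ÷ 1,130,000.
The (1 − t) factor cancels: (EBIT − 89,000) × 1,130,000 = (EBIT − 329,000) × 1,970,000.
EBIT × (1,970,000 − 1,130,000) = 329,000 × 1,970,000 − 89,000 × 1,130,000 = 547,560,000,000, so EBIT = 547,560,000,000 ÷ 840,000 = 651,857.14.

$651,857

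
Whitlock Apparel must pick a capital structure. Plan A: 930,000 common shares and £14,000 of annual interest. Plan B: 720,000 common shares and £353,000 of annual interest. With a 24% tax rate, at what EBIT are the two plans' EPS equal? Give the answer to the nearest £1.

£1,515,286

At indifference, (EBIT − 14,000)(1 − t)/930,000 = (EBIT − 353,000)(1 − t)/720,000.
Cancelling (1 − t) and cross-multiplying: 720,000·(EBIT − 14,000) = 930,000·(EBIT − 353,000).
Solving, EBIT = (353,000·930,000 − 14,000·720,000) / (930,000 − 720,000) = 318,210,000,000 / 210,000 = 1,515,285.71.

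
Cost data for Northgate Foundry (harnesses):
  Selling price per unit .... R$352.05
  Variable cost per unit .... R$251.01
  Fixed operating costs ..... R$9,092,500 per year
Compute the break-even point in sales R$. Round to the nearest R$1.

R$31,680,667

CM per unit = R$352.05 − R$251.01 = R$101.04; CM ratio = R$101.04 / R$352.05 = 0.2870.
Break-even revenue = fixed costs × price ÷ CM = R$9,092,500 × R$352.05 ÷ R$101.04 = R$31,680,667.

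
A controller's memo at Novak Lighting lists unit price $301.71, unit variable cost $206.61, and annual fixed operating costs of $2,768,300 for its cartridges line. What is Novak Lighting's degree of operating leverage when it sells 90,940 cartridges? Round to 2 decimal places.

At 90,940 units, contribution = 90,940 × $95.10 = $8,648,394.00.
Operating income = contribution − fixed costs = $8,648,394.00 − $2,768,300 = $5,880,094.00.
DOL = contribution ÷ EBIT = $8,648,394.00 ÷ $5,880,094.00 = 1.4708.

1.47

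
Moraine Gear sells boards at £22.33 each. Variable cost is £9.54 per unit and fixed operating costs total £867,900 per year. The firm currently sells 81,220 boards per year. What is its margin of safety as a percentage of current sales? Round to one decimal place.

16.5%

Unit CM = price − variable cost = £22.33 − £9.54 = £12.79. Break-even units = £867,900 ÷ £12.79 = 67,857.70; break-even revenue = 67,857.70 × £22.33 = £1,515,262.47.
Current sales = 81,220 × £22.33 = £1,813,642.60.
Margin of safety = (£1,813,642.60 − £1,515,262.47) ÷ £1,813,642.60 = 16.5%.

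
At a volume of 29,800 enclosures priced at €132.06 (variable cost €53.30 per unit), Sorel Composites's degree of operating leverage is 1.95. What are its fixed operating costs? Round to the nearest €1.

€1,143,434

At 29,800 units, contribution = 29,800 × €78.76 = €2,347,048.00.
DOL = contribution / EBIT, so EBIT = €2,347,048.00 / 1.95 = €1,203,614.36.
And FC = contribution − EBIT = €2,347,048.00 − €1,203,614.36 = €1,143,434.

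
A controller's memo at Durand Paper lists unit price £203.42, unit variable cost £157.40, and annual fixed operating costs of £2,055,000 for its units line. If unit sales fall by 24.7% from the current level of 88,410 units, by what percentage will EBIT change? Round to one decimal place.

-49.9%

Contribution at this volume is 88,410 × £46.02 = £4,068,628.20.
Operating income = contribution − fixed costs = £4,068,628.20 − £2,055,000 = £2,013,628.20.
DOL = contribution ÷ EBIT = £4,068,628.20 ÷ £2,013,628.20 = 2.0205.
So EBIT moves 2.0205 × (-24.7%) = -49.9%.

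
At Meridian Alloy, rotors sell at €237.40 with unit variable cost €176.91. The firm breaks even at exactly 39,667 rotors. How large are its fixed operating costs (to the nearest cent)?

Unit CM = price − variable cost = €237.40 − €176.91 = €60.49.
Fixed costs = break-even units × CM = 39,667 × €60.49 = €2,399,456.83.

€2,399,456.83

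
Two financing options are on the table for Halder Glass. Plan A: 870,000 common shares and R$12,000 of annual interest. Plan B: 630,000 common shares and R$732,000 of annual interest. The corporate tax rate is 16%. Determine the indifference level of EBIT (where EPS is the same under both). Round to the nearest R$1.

R$2,622,000

Set EPS_A = EPS_B: (EBIT − R$12,000)(1 − 0.16) ÷ 870,000 = (EBIT − R$732,000)(1 − 0.16) ÷ 630,000.
Cancelling (1 − t) and cross-multiplying: 630,000·(EBIT − 12,000) = 870,000·(EBIT − 732,000).
EBIT × (870,000 − 630,000) = 732,000 × 870,000 − 12,000 × 630,000 = 629,280,000,000, so EBIT = 629,280,000,000 ÷ 240,000 = 2,622,000.00.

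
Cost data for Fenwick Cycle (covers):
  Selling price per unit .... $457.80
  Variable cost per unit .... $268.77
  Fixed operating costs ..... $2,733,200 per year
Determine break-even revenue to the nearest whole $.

Contribution margin per unit = $457.80 − $268.77 = $189.03, a CM ratio of $189.03 ÷ $457.80 = 0.4129.
Break-even sales = FC ÷ CM ratio = $2,733,200 × $457.80 / $189.03 = $6,619,367.

$6,619,367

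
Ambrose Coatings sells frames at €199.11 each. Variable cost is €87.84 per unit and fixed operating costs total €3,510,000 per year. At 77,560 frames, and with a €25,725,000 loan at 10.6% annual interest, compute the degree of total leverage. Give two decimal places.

At 77,560 units, contribution = 77,560 × €111.27 = €8,630,101.20.
EBIT = €8,630,101.20 − €3,510,000 = €5,120,101.20. Interest = €2,726,850.00, so EBIT − I = €2,393,251.20.
Degree of total leverage = total CM / (EBIT − interest) = €8,630,101.20 / €2,393,251.20 = 3.6060.

3.61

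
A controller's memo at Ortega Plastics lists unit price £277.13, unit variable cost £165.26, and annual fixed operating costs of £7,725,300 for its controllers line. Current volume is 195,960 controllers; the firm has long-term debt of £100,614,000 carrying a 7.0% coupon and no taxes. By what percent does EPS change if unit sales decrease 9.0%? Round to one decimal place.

-27.6%

Total contribution margin = 195,960 × £111.87 = £21,922,045.20.
EBIT = £21,922,045.20 − £7,725,300 = £14,196,745.20.
Interest = £7,042,980.00, so EBIT − I = £7,153,765.20.
DCL = total CM / (EBIT − I) = £21,922,045.20 / £7,153,765.20 = 3.0644.
EPS therefore changes by 3.0644 × (-9.0%) = -27.6%.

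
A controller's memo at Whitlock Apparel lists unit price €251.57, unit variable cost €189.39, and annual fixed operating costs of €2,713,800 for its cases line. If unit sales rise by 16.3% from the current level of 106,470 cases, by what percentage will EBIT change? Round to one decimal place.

+27.6%

At 106,470 units, contribution = 106,470 × €62.18 = €6,620,304.60.
EBIT = €6,620,304.60 − €2,713,800 = €3,906,504.60.
DOL = contribution ÷ EBIT = €6,620,304.60 ÷ €3,906,504.60 = 1.6947.
%ΔEBIT = DOL × %ΔSales = 1.6947 × +16.3% = +27.6%.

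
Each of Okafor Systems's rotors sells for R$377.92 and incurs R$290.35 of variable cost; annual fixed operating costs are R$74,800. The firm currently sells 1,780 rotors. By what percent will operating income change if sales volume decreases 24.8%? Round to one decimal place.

-47.7%

Contribution at this volume is 1,780 × R$87.57 = R$155,874.60.
Operating income = contribution − fixed costs = R$155,874.60 − R$74,800 = R$81,074.60.
Degree of operating leverage = R$155,874.60 / R$81,074.60 = 1.9226.
Operating income changes by 1.9226 × -24.8% = -47.7%.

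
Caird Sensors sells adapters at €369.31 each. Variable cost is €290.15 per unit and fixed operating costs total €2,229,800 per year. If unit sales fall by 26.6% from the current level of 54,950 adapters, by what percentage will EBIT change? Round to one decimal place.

Contribution at this volume is 54,950 × €79.16 = €4,349,842.00.
Subtracting fixed costs: EBIT = €4,349,842.00 − €2,229,800 = €2,120,042.00.
DOL = contribution ÷ EBIT = €4,349,842.00 ÷ €2,120,042.00 = 2.0518.
Operating income changes by 2.0518 × -26.6% = -54.6%.

-54.6%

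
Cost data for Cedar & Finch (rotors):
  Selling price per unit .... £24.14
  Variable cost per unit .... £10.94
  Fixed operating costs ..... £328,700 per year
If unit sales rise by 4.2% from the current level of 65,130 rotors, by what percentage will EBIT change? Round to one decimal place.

+6.8%

Contribution at this volume is 65,130 × £13.20 = £859,716.00.
Subtracting fixed costs: EBIT = £859,716.00 − £328,700 = £531,016.00.
So DOL = total CM / EBIT = £859,716.00 / £531,016.00 = 1.6190.
So EBIT moves 1.6190 × (+4.2%) = +6.8%.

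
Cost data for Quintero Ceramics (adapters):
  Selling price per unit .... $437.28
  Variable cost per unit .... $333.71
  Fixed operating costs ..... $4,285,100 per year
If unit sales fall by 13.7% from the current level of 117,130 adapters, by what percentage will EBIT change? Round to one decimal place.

-21.2%

Total contribution margin = 117,130 × $103.57 = $12,131,154.10.
EBIT = $12,131,154.10 − $4,285,100 = $7,846,054.10.
So DOL = total CM / EBIT = $12,131,154.10 / $7,846,054.10 = 1.5461.
So EBIT moves 1.5461 × (-13.7%) = -21.2%.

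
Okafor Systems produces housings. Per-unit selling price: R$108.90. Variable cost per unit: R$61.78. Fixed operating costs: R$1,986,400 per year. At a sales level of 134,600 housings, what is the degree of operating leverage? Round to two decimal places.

1.46

At 134,600 units, contribution = 134,600 × R$47.12 = R$6,342,352.00.
EBIT = R$6,342,352.00 − R$1,986,400 = R$4,355,952.00.
So DOL = total CM / EBIT = R$6,342,352.00 / R$4,355,952.00 = 1.4560.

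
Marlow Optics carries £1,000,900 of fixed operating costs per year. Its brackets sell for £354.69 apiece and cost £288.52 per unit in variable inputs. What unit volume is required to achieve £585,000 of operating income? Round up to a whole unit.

Each unit contributes £354.69 − £288.52 = £66.17.
Units = (FC + target) / CM = (£1,000,900 + £585,000) / £66.17 = 23,967.05, so 23,968 brackets.

23,968 brackets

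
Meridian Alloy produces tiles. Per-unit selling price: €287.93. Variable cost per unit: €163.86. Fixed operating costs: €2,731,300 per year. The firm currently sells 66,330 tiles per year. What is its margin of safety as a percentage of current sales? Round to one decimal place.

Unit CM = price − variable cost = €287.93 − €163.86 = €124.07. Break-even units = €2,731,300 ÷ €124.07 = 22,014.19; break-even revenue = 22,014.19 × €287.93 = €6,338,544.44.
Current sales = 66,330 × €287.93 = €19,098,396.90.
Margin of safety = (€19,098,396.90 − €6,338,544.44) ÷ €19,098,396.90 = 66.8%.

66.8%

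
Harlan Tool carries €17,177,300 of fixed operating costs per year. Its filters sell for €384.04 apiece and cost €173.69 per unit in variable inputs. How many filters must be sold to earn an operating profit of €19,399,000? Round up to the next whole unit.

173,884 filters

Contribution margin per unit = €384.04 − €173.69 = €210.35.
Need Q such that Q × €210.35 − €17,177,300 = €19,399,000, i.e. Q = €36,576,300 / €210.35 = 173,883.05 → 173,884.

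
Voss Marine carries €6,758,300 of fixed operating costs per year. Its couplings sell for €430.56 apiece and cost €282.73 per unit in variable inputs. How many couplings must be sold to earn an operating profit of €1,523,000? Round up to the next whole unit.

56,020 couplings

Each unit contributes €430.56 − €282.73 = €147.83.
Required volume = (fixed costs + target profit) ÷ CM = (€6,758,300 + €1,523,000) ÷ €147.83 = 56,019.08, so 56,020 couplings.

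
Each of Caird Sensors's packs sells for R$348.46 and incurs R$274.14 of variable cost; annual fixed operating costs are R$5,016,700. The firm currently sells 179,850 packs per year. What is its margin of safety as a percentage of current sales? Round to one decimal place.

Contribution margin per unit = R$348.46 − R$274.14 = R$74.32. Break-even units = R$5,016,700 ÷ R$74.32 = 67,501.35; break-even revenue = 67,501.35 × R$348.46 = R$23,521,518.86.
Current sales = 179,850 × R$348.46 = R$62,670,531.00.
Margin of safety = (R$62,670,531.00 − R$23,521,518.86) ÷ R$62,670,531.00 = 62.5%.

62.5%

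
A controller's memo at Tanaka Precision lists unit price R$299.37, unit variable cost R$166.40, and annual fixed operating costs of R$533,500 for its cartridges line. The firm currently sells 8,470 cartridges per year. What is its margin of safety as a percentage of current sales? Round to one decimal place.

Contribution margin per unit = R$299.37 − R$166.40 = R$132.97. Break-even units = R$533,500 ÷ R$132.97 = 4,012.18; break-even revenue = 4,012.18 × R$299.37 = R$1,201,127.28.
Actual sales revenue = 8,470 × R$299.37 = R$2,535,663.90.
Margin of safety = (R$2,535,663.90 − R$1,201,127.28) ÷ R$2,535,663.90 = 52.6%.

52.6%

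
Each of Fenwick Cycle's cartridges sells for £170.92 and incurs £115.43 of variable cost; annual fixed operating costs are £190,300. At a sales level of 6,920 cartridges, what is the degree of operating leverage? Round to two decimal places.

Total contribution margin = 6,920 × £55.49 = £383,990.80.
Subtracting fixed costs: EBIT = £383,990.80 − £190,300 = £193,690.80.
DOL = contribution ÷ EBIT = £383,990.80 ÷ £193,690.80 = 1.9825.

1.98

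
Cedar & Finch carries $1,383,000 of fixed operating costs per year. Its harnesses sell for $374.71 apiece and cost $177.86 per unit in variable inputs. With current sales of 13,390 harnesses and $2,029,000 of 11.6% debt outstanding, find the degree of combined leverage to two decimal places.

Contribution at this volume is 13,390 × $196.85 = $2,635,821.50.
Subtracting fixed costs: EBIT = $2,635,821.50 − $1,383,000 = $1,252,821.50. Interest = $235,364.00.
DOL = $2,635,821.50 ÷ $1,252,821.50 = 2.1039; DFL = $1,252,821.50 ÷ $1,017,457.50 = 1.2313.
Combined leverage = 2.1039 × 1.2313 = 2.5905.

2.59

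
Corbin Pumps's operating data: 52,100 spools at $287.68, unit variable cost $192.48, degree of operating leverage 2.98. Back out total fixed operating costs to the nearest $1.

Total contribution margin = 52,100 × $95.20 = $4,959,920.00.
DOL = contribution / EBIT, so EBIT = $4,959,920.00 / 2.98 = $1,664,402.68.
Fixed costs = CM − EBIT = $4,959,920.00 − $1,664,402.68 = $3,295,517.

$3,295,517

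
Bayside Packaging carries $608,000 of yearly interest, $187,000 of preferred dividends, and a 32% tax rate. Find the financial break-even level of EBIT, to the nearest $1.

Preferred dividends are paid after tax, so their pre-tax equivalent is $187,000 ÷ (1 − 0.32) = $275,000.00.
EPS = 0 when EBIT covers interest plus the pre-tax preferred burden: $608,000 + $275,000.00 = $883,000.00.

$883,000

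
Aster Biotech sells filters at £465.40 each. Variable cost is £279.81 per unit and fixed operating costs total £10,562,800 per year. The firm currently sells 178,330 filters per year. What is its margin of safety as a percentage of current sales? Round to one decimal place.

68.1%

Contribution margin per unit = £465.40 − £279.81 = £185.59. Break-even units = £10,562,800 ÷ £185.59 = 56,914.70; break-even revenue = 56,914.70 × £465.40 = £26,488,103.45.
Actual sales revenue = 178,330 × £465.40 = £82,994,782.00.
Margin of safety = (£82,994,782.00 − £26,488,103.45) ÷ £82,994,782.00 = 68.1%.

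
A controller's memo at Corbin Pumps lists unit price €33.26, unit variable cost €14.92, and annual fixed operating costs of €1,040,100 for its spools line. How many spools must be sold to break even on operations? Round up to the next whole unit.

Each unit contributes €33.26 − €14.92 = €18.34.
Break-even volume = fixed costs ÷ CM per unit = €1,040,100 ÷ €18.34 = 56,712.10, so 56,713 spools.

56,713 spools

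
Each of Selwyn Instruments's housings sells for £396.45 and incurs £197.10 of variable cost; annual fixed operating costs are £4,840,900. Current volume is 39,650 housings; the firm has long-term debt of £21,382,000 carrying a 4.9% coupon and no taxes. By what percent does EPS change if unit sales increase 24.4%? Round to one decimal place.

+95.7%

Contribution at this volume is 39,650 × £199.35 = £7,904,227.50.
EBIT = £7,904,227.50 − £4,840,900 = £3,063,327.50.
Interest = £1,047,718.00, so EBIT − I = £2,015,609.50.
Degree of combined leverage = contribution ÷ (EBIT − I) = £7,904,227.50 ÷ £2,015,609.50 = 3.9215.
%ΔEPS = DCL × %ΔSales = 3.9215 × +24.4% = +95.7%.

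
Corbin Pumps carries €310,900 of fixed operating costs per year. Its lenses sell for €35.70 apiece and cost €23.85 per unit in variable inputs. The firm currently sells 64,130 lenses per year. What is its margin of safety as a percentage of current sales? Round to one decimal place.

Unit CM = price − variable cost = €35.70 − €23.85 = €11.85. Break-even units = €310,900 ÷ €11.85 = 26,236.29; break-even revenue = 26,236.29 × €35.70 = €936,635.44.
Actual sales revenue = 64,130 × €35.70 = €2,289,441.00.
Margin of safety = (€2,289,441.00 − €936,635.44) ÷ €2,289,441.00 = 59.1%.

59.1%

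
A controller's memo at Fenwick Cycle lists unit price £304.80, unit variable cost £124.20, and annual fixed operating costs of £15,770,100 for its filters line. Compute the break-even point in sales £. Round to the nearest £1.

Contribution margin per unit = £304.80 − £124.20 = £180.60, a CM ratio of £180.60 ÷ £304.80 = 0.5925.
Break-even sales = FC ÷ CM ratio = £15,770,100 × £304.80 / £180.60 = £26,615,318.

£26,615,318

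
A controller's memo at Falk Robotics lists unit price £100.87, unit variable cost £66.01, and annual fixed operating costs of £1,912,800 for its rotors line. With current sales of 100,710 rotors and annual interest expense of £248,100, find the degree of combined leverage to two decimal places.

2.60

Total contribution margin = 100,710 × £34.86 = £3,510,750.60.
EBIT = £3,510,750.60 − £1,912,800 = £1,597,950.60. Interest = £248,100.00, so EBIT − I = £1,349,850.60.
Degree of total leverage = total CM / (EBIT − interest) = £3,510,750.60 / £1,349,850.60 = 2.6008.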